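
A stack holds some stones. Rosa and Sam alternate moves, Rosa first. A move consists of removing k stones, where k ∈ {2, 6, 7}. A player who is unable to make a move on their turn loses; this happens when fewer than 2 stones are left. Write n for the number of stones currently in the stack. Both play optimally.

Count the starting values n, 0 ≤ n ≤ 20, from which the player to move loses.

Compute win/loss labels from the base case upward. A position with no move is L. Any other position is W if it can reach an L in one move, else L.
n=0: no move → L
n=1: no move → L
n=2: W (go to 0, an L position)
n=3: W (go to 1, an L position)
n=4: L (sole option 2(W) is W)
n=5: L (sole option 3(W) is W)
n=6: W (go to 4, an L position)
n=7: W (go to 5, an L position)
n=8: W (go to 1, an L position)
n=9: L (options 7(W), 3(W), 2(W) are all W)
n=10: W (go to 4, an L position)
n=11: W (go to 9, an L position)
n=12: W (go to 5, an L position)
n=13: L (options 11(W), 7(W), 6(W) are all W)
n=14: L (options 12(W), 8(W), 7(W) are all W)
n=15: W (go to 13, an L position)
n=16: W (go to 14, an L position)
n=17: L (options 15(W), 11(W), 10(W) are all W)
n=18: L (options 16(W), 12(W), 11(W) are all W)
n=19: W (go to 17, an L position)
n=20: W (go to 18, an L position)
L entries with 0 ≤ n ≤ 20: n = 0, 1, 4, 5, 9, 13, 14, 17, 18; that makes 9.

9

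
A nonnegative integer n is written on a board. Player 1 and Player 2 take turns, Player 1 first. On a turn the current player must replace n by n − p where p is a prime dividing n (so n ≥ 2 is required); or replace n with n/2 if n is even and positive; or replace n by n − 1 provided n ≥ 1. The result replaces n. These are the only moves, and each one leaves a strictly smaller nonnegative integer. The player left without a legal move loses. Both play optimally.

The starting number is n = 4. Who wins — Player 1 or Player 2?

Build the W/L table. Terminal = L. A non-terminal position is W if it has a move to some L; otherwise it is L.
n=0: no move → L
n=1: →0(L), so W
n=2: →0(L), so W
n=3: →0(L), so W
n=4: →2(W), 3(W) — all W, so L
The starting position 4 is L: whatever Player 1 does, the opponent receives a W position.

Player 2 wins.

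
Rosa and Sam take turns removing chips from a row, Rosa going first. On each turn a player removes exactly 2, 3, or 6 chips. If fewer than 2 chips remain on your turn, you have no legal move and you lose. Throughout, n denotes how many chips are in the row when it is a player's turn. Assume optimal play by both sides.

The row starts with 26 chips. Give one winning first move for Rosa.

Remove 3, leaving 23.

Positions with no move are L. A position that does have a move is losing for the player to move precisely when every available move leads to a winning position for the opponent. Fill in the labels:
n=0: no move → L
n=1: no move → L
n=2: can move to 0, which is L ⇒ W
n=3: can move to 1, which is L ⇒ W
n=4: can move to 1, which is L ⇒ W
n=5: moves to 3(W), 2(W); every one is W ⇒ L
n=6: can move to 0, which is L ⇒ W
n=7: can move to 5, which is L ⇒ W
n=8: can move to 5, which is L ⇒ W
n=9: moves to 7(W), 6(W), 3(W); every one is W ⇒ L
n=10: moves to 8(W), 7(W), 4(W); every one is W ⇒ L
n=11: can move to 9, which is L ⇒ W
n=12: can move to 10, which is L ⇒ W
n=13: can move to 10, which is L ⇒ W
n=14: moves to 12(W), 11(W), 8(W); every one is W ⇒ L
n=15: can move to 9, which is L ⇒ W
n=16: can move to 14, which is L ⇒ W
n=17: can move to 14, which is L ⇒ W
n=18: moves to 16(W), 15(W), 12(W); every one is W ⇒ L
n=19: moves to 17(W), 16(W), 13(W); every one is W ⇒ L
n=20: can move to 18, which is L ⇒ W
n=21: can move to 19, which is L ⇒ W
n=22: can move to 19, which is L ⇒ W
n=23: moves to 21(W), 20(W), 17(W); every one is W ⇒ L
n=24: can move to 18, which is L ⇒ W
n=25: can move to 23, which is L ⇒ W
n=26: can move to 23, which is L ⇒ W
From 26, the L positions reachable in one move are: 23.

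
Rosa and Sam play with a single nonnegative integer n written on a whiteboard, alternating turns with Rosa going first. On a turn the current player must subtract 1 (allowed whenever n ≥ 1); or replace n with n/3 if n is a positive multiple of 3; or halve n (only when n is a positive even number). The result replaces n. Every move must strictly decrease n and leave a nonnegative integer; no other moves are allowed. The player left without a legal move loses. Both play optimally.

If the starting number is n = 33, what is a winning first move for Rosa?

Build the W/L table. Terminal = L. A non-terminal position is W if it has a move to some L; otherwise it is L.
n=0: no move → L
n=1: W (go to 0, an L position)
n=2: L (sole option 1(W) is W)
n=3: W (go to 2, an L position)
n=4: W (go to 2, an L position)
n=5: L (sole option 4(W) is W)
n=6: W (go to 2, an L position)
n=7: L (sole option 6(W) is W)
n=8: W (go to 7, an L position)
n=9: L (options 3(W), 8(W) are all W)
n=10: W (go to 5, an L position)
n=11: L (sole option 10(W) is W)
n=12: W (go to 11, an L position)
n=13: L (sole option 12(W) is W)
n=14: W (go to 7, an L position)
n=15: W (go to 5, an L position)
n=16: L (options 8(W), 15(W) are all W)
n=17: W (go to 16, an L position)
n=18: W (go to 9, an L position)
n=19: L (sole option 18(W) is W)
n=20: W (go to 19, an L position)
n=21: W (go to 7, an L position)
n=22: W (go to 11, an L position)
n=23: L (sole option 22(W) is W)
n=24: W (go to 23, an L position)
n=25: L (sole option 24(W) is W)
n=26: W (go to 13, an L position)
n=27: W (go to 9, an L position)
n=28: L (options 14(W), 27(W) are all W)
n=29: W (go to 28, an L position)
n=30: L (options 10(W), 15(W), 29(W) are all W)
n=31: W (go to 30, an L position)
n=32: W (go to 16, an L position)
n=33: W (go to 11, an L position)
From 33, the L positions reachable in one move are: 11.

Move to 11.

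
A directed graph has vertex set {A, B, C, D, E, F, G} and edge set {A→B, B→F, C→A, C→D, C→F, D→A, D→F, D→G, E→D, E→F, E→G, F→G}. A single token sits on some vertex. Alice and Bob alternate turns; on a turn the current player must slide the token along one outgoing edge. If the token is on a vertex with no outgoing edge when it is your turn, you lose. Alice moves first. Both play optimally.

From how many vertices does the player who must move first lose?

3

Label each position W (a win for the player to move) or L (a loss). A position with no legal move is L; any other position is W exactly when some move reaches an L, and L when every move reaches a W.
Every edge goes from a vertex to one that appears earlier in the order G, F, B, A, D, E, C, so processing vertices in that order labels each vertex after all of its successors.
G: no outgoing edge → L
F: →G(L), so W
B: →F(W) only, which is W, so L
A: →B(L), so W
D: →G(L), so W
E: →G(L), so W
C: →D(W), A(W), F(W) — all W, so L
The L vertices are B, C, G; that is 3 in all.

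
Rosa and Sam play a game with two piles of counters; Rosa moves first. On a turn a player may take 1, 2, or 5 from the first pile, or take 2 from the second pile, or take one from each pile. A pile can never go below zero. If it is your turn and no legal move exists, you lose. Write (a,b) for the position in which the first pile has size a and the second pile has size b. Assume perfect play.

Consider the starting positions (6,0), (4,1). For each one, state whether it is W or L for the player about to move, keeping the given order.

(6,0): L, (4,1): W

Work bottom-up. With no move the player to move loses. Otherwise the position is W if at least one move leads to an L position for the opponent, and L if every move leads to a W.
No move ever increases a pile, so every position that can arise here has a ≤ 6 and b ≤ 1; it is enough to label the cells with 0 ≤ a ≤ 6 and 0 ≤ b ≤ 1.
Every move lowers a or b (never raises either), so fill the grid row by row in increasing a, and left to right within a row: each cell's successors are then already labelled.
      b=0  b=1
a=0:    L    L
a=1:    W    W
a=2:    W    W
a=3:    L    L
a=4:    W    W
a=5:    W    W
a=6:    L    L
Cells with no legal move (terminal, hence L): (0,0), (0,1).
The remaining L cells, each justified by listing all of its moves:
(3,0): only reaches (2,0)(W), (1,0)(W), all W → L
(3,1): only reaches (2,1)(W), (1,1)(W), (2,0)(W), all W → L
(6,0): only reaches (5,0)(W), (4,0)(W), (1,0)(W), all W → L
(6,1): only reaches (5,1)(W), (4,1)(W), (1,1)(W), (5,0)(W), all W → L
Every other cell has at least one move into one of the L cells above, so it is W.
(6,0): one of the L cells justified above, so L
(4,1): the move to (3,1) reaches an L cell, so W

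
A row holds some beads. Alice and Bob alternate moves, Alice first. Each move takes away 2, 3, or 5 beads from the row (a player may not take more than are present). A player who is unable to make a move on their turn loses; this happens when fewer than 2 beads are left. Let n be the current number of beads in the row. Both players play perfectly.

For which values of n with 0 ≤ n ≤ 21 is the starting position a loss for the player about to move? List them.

Use the standard recursion: the mover loses at a terminal position; elsewhere, the mover wins exactly when some move hands the opponent an L position.
n=0: no move → L
n=1: no move → L
n=2: can move to 0, which is L ⇒ W
n=3: can move to 1, which is L ⇒ W
n=4: can move to 1, which is L ⇒ W
n=5: can move to 0, which is L ⇒ W
n=6: can move to 1, which is L ⇒ W
n=7: moves to 5(W), 4(W), 2(W); every one is W ⇒ L
n=8: moves to 6(W), 5(W), 3(W); every one is W ⇒ L
n=9: can move to 7, which is L ⇒ W
n=10: can move to 8, which is L ⇒ W
n=11: can move to 8, which is L ⇒ W
n=12: can move to 7, which is L ⇒ W
n=13: can move to 8, which is L ⇒ W
n=14: moves to 12(W), 11(W), 9(W); every one is W ⇒ L
n=15: moves to 13(W), 12(W), 10(W); every one is W ⇒ L
n=16: can move to 14, which is L ⇒ W
n=17: can move to 15, which is L ⇒ W
n=18: can move to 15, which is L ⇒ W
n=19: can move to 14, which is L ⇒ W
n=20: can move to 15, which is L ⇒ W
n=21: moves to 19(W), 18(W), 16(W); every one is W ⇒ L
Reading off the rows marked L gives the requested list; there are 7 such values of n.

0, 1, 7, 8, 14, 15, 21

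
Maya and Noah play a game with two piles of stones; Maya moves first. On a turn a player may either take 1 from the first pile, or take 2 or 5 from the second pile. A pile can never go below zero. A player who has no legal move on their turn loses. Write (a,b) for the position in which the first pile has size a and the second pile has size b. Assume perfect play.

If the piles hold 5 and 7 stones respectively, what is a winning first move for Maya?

Use the standard recursion: the mover loses at a terminal position; elsewhere, the mover wins exactly when some move hands the opponent an L position.
No move ever increases a pile, so every position that can arise here has a ≤ 5 and b ≤ 7; it is enough to label the cells with 0 ≤ a ≤ 5 and 0 ≤ b ≤ 7.
Every move lowers a or b (never raises either), so fill the grid row by row in increasing a, and left to right within a row: each cell's successors are then already labelled.
      b=0  b=1  b=2  b=3  b=4  b=5  b=6  b=7
a=0:    L    L    W    W    L    W    W    L
a=1:    W    W    L    L    W    W    L    W
a=2:    L    L    W    W    L    W    W    L
a=3:    W    W    L    L    W    W    L    W
a=4:    L    L    W    W    L    W    W    L
a=5:    W    W    L    L    W    W    L    W
Cells with no legal move (terminal, hence L): (0,0), (0,1).
The remaining L cells, each justified by listing all of its moves:
(0,4): L (sole option (0,2)(W) is W)
(0,7): L (options (0,5)(W), (0,2)(W) are all W)
(1,2): L (options (0,2)(W), (1,0)(W) are all W)
(1,3): L (options (0,3)(W), (1,1)(W) are all W)
(1,6): L (options (0,6)(W), (1,4)(W), (1,1)(W) are all W)
(2,0): L (sole option (1,0)(W) is W)
(2,1): L (sole option (1,1)(W) is W)
(2,4): L (options (1,4)(W), (2,2)(W) are all W)
(2,7): L (options (1,7)(W), (2,5)(W), (2,2)(W) are all W)
(3,2): L (options (2,2)(W), (3,0)(W) are all W)
(3,3): L (options (2,3)(W), (3,1)(W) are all W)
(3,6): L (options (2,6)(W), (3,4)(W), (3,1)(W) are all W)
(4,0): L (sole option (3,0)(W) is W)
(4,1): L (sole option (3,1)(W) is W)
(4,4): L (options (3,4)(W), (4,2)(W) are all W)
(4,7): L (options (3,7)(W), (4,5)(W), (4,2)(W) are all W)
(5,2): L (options (4,2)(W), (5,0)(W) are all W)
(5,3): L (options (4,3)(W), (5,1)(W) are all W)
(5,6): L (options (4,6)(W), (5,4)(W), (5,1)(W) are all W)
Every other cell has at least one move into one of the L cells above, so it is W.
From (5,7), the L positions reachable in one move are: (4,7), (5,2). Any move reaching one of these is winning.

Move to (4,7).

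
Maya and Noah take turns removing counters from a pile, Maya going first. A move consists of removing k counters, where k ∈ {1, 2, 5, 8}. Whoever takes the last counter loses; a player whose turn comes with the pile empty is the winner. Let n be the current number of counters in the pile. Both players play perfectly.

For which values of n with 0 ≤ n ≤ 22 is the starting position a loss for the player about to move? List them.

Classify positions by backward induction: terminal positions (no move available) are W. From any other position, the mover wins iff some move reaches an L.
n=0: no move; the opponent has just taken the last counter and therefore loses → W
n=1: →0(W) only, which is W, so L
n=2: →1(L), so W
n=3: →1(L), so W
n=4: →3(W), 2(W) — all W, so L
n=5: →4(L), so W
n=6: →4(L), so W
n=7: →6(W), 5(W), 2(W) — all W, so L
n=8: →7(L), so W
n=9: →7(L), so W
n=10: →9(W), 8(W), 5(W), 2(W) — all W, so L
n=11: →10(L), so W
n=12: →10(L), so W
n=13: →12(W), 11(W), 8(W), 5(W) — all W, so L
n=14: →13(L), so W
n=15: →13(L), so W
n=16: →15(W), 14(W), 11(W), 8(W) — all W, so L
n=17: →16(L), so W
n=18: →16(L), so W
n=19: →18(W), 17(W), 14(W), 11(W) — all W, so L
n=20: →19(L), so W
n=21: →19(L), so W
n=22: →21(W), 20(W), 17(W), 14(W) — all W, so L
Reading off the rows marked L gives the requested list; there are 8 such values of n.

1, 4, 7, 10, 13, 16, 19, 22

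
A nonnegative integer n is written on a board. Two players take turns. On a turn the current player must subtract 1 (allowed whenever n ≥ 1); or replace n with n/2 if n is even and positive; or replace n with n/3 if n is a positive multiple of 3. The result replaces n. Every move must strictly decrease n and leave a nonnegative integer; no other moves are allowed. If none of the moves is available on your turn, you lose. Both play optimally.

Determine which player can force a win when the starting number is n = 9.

Classify positions by backward induction: terminal positions (no move available) are L. From any other position, the mover wins iff some move reaches an L.
n=0: no move → L
n=1: reaches L-position 0 → W
n=2: only reaches 1(W), which is W → L
n=3: reaches L-position 2 → W
n=4: reaches L-position 2 → W
n=5: only reaches 4(W), which is W → L
n=6: reaches L-position 2 → W
n=7: only reaches 6(W), which is W → L
n=8: reaches L-position 7 → W
n=9: only reaches 3(W), 8(W), all W → L
Every move from 9 reaches a W position, so the mover loses.

The second player wins.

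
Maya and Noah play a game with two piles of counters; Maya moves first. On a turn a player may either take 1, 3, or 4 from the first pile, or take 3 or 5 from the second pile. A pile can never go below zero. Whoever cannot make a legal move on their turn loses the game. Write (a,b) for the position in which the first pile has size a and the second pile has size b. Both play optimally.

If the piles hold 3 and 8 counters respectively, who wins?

Label each position W (a win for the player to move) or L (a loss). A position with no legal move is L; any other position is W exactly when some move reaches an L, and L when every move reaches a W.
No move ever increases a pile, so every position that can arise here has a ≤ 3 and b ≤ 8; it is enough to label the cells with 0 ≤ a ≤ 3 and 0 ≤ b ≤ 8.
Every move lowers a or b (never raises either), so fill the grid row by row in increasing a, and left to right within a row: each cell's successors are then already labelled.
      b=0  b=1  b=2  b=3  b=4  b=5  b=6  b=7  b=8
a=0:    L    L    L    W    W    W    W    W    L
a=1:    W    W    W    L    L    L    W    W    W
a=2:    L    L    L    W    W    W    W    W    L
a=3:    W    W    W    L    L    L    W    W    W
Cells with no legal move (terminal, hence L): (0,0), (0,1), (0,2).
The remaining L cells, each justified by listing all of its moves:
(0,8): only reaches (0,5)(W), (0,3)(W), all W → L
(1,3): only reaches (0,3)(W), (1,0)(W), all W → L
(1,4): only reaches (0,4)(W), (1,1)(W), all W → L
(1,5): only reaches (0,5)(W), (1,2)(W), (1,0)(W), all W → L
(2,0): only reaches (1,0)(W), which is W → L
(2,1): only reaches (1,1)(W), which is W → L
(2,2): only reaches (1,2)(W), which is W → L
(2,8): only reaches (1,8)(W), (2,5)(W), (2,3)(W), all W → L
(3,3): only reaches (2,3)(W), (0,3)(W), (3,0)(W), all W → L
(3,4): only reaches (2,4)(W), (0,4)(W), (3,1)(W), all W → L
(3,5): only reaches (2,5)(W), (0,5)(W), (3,2)(W), (3,0)(W), all W → L
Every other cell has at least one move into one of the L cells above, so it is W.
From (3,8) Maya can move to (2,8), reaching an L position.

Maya wins.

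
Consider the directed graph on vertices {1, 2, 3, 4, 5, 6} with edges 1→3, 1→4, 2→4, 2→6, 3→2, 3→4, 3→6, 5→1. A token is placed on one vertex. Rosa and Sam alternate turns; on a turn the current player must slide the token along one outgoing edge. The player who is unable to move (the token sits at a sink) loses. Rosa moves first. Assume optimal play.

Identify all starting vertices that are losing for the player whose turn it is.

4, 5, 6

Classify positions by backward induction: terminal positions (no move available) are L. From any other position, the mover wins iff some move reaches an L.
Every edge goes from a vertex to one that appears earlier in the order 6, 4, 2, 3, 1, 5, so processing vertices in that order labels each vertex after all of its successors.
6: no outgoing edge → L
4: no outgoing edge → L
2: reaches L-position 4 → W
3: reaches L-position 4 → W
1: reaches L-position 4 → W
5: only reaches 1(W), which is W → L
Reading off the rows marked L gives the requested list; there are 3 such vertices.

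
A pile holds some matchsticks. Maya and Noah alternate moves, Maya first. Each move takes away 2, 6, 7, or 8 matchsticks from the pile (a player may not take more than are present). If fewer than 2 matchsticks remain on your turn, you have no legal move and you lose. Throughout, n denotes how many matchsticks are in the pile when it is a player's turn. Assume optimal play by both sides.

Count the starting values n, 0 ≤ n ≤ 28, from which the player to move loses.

9

Classify positions by backward induction: terminal positions (no move available) are L. From any other position, the mover wins iff some move reaches an L.
n=0: no move → L
n=1: no move → L
n=2: W (go to 0, an L position)
n=3: W (go to 1, an L position)
n=4: L (sole option 2(W) is W)
n=5: L (sole option 3(W) is W)
n=6: W (go to 4, an L position)
n=7: W (go to 5, an L position)
n=8: W (go to 1, an L position)
n=9: W (go to 1, an L position)
n=10: W (go to 4, an L position)
n=11: W (go to 5, an L position)
n=12: W (go to 5, an L position)
n=13: W (go to 5, an L position)
n=14: L (options 12(W), 8(W), 7(W), 6(W) are all W)
n=15: L (options 13(W), 9(W), 8(W), 7(W) are all W)
n=16: W (go to 14, an L position)
n=17: W (go to 15, an L position)
n=18: L (options 16(W), 12(W), 11(W), 10(W) are all W)
n=19: L (options 17(W), 13(W), 12(W), 11(W) are all W)
n=20: W (go to 18, an L position)
n=21: W (go to 19, an L position)
n=22: W (go to 15, an L position)
n=23: W (go to 15, an L position)
n=24: W (go to 18, an L position)
n=25: W (go to 19, an L position)
n=26: W (go to 19, an L position)
n=27: W (go to 19, an L position)
n=28: L (options 26(W), 22(W), 21(W), 20(W) are all W)
L entries with 0 ≤ n ≤ 28: n = 0, 1, 4, 5, 14, 15, 18, 19, 28; that makes 9.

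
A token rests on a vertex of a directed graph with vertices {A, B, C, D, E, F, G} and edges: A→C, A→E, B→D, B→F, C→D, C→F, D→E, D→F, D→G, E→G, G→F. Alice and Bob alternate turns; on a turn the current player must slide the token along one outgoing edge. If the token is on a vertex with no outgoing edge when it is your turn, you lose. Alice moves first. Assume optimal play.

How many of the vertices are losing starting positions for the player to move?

2

Build the W/L table. Terminal = L. A non-terminal position is W if it has a move to some L; otherwise it is L.
Every edge goes from a vertex to one that appears earlier in the order F, G, E, D, C, B, A, so processing vertices in that order labels each vertex after all of its successors.
F: no outgoing edge → L
G: W (go to F, an L position)
E: L (sole option G(W) is W)
D: W (go to E, an L position)
C: W (go to F, an L position)
B: W (go to F, an L position)
A: W (go to E, an L position)
The L vertices are E, F; that is 2 in all.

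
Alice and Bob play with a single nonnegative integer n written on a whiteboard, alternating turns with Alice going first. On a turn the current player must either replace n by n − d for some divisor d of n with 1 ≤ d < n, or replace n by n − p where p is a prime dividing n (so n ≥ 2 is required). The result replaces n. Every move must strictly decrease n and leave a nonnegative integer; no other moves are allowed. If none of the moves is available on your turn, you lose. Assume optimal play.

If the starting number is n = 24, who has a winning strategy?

Build the W/L table. Terminal = L. A non-terminal position is W if it has a move to some L; otherwise it is L.
n=0: no move → L
n=1: no move → L
n=2: W (go to 0, an L position)
n=3: W (go to 0, an L position)
n=4: L (options 2(W), 3(W) are all W)
n=5: W (go to 0, an L position)
n=6: W (go to 4, an L position)
n=7: W (go to 0, an L position)
n=8: W (go to 4, an L position)
n=9: L (options 6(W), 8(W) are all W)
n=10: W (go to 9, an L position)
n=11: W (go to 0, an L position)
n=12: W (go to 9, an L position)
n=13: W (go to 0, an L position)
n=14: L (options 7(W), 12(W), 13(W) are all W)
n=15: W (go to 14, an L position)
n=16: W (go to 14, an L position)
n=17: W (go to 0, an L position)
n=18: W (go to 9, an L position)
n=19: W (go to 0, an L position)
n=20: L (options 10(W), 15(W), 16(W), 18(W), 19(W) are all W)
n=21: W (go to 14, an L position)
n=22: W (go to 20, an L position)
n=23: W (go to 0, an L position)
n=24: W (go to 20, an L position)
From 24 Alice can move to 20, reaching an L position.

Alice wins.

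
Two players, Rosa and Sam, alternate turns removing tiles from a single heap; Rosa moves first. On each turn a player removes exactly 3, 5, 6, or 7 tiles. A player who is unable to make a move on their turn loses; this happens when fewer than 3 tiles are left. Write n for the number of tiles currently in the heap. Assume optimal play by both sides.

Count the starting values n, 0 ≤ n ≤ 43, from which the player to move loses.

15

Compute win/loss labels from the base case upward. A position with no move is L. Any other position is W if it can reach an L in one move, else L.
n=0: no move → L
n=1: no move → L
n=2: no move → L
n=3: can move to 0, which is L ⇒ W
n=4: can move to 1, which is L ⇒ W
n=5: can move to 2, which is L ⇒ W
n=6: can move to 1, which is L ⇒ W
n=7: can move to 2, which is L ⇒ W
n=8: can move to 2, which is L ⇒ W
n=9: can move to 2, which is L ⇒ W
n=10: moves to 7(W), 5(W), 4(W), 3(W); every one is W ⇒ L
n=11: moves to 8(W), 6(W), 5(W), 4(W); every one is W ⇒ L
n=12: moves to 9(W), 7(W), 6(W), 5(W); every one is W ⇒ L
n=13: can move to 10, which is L ⇒ W
n=14: can move to 11, which is L ⇒ W
n=15: can move to 12, which is L ⇒ W
n=16: can move to 11, which is L ⇒ W
n=17: can move to 12, which is L ⇒ W
n=18: can move to 12, which is L ⇒ W
n=19: can move to 12, which is L ⇒ W
n=20: moves to 17(W), 15(W), 14(W), 13(W); every one is W ⇒ L
n=21: moves to 18(W), 16(W), 15(W), 14(W); every one is W ⇒ L
n=22: moves to 19(W), 17(W), 16(W), 15(W); every one is W ⇒ L
n=23: can move to 20, which is L ⇒ W
n=24: can move to 21, which is L ⇒ W
n=25: can move to 22, which is L ⇒ W
n=26: can move to 21, which is L ⇒ W
n=27: can move to 22, which is L ⇒ W
n=28: can move to 22, which is L ⇒ W
n=29: can move to 22, which is L ⇒ W
n=30: moves to 27(W), 25(W), 24(W), 23(W); every one is W ⇒ L
n=31: moves to 28(W), 26(W), 25(W), 24(W); every one is W ⇒ L
n=32: moves to 29(W), 27(W), 26(W), 25(W); every one is W ⇒ L
n=33: can move to 30, which is L ⇒ W
n=34: can move to 31, which is L ⇒ W
n=35: can move to 32, which is L ⇒ W
n=36: can move to 31, which is L ⇒ W
n=37: can move to 32, which is L ⇒ W
n=38: can move to 32, which is L ⇒ W
n=39: can move to 32, which is L ⇒ W
n=40: moves to 37(W), 35(W), 34(W), 33(W); every one is W ⇒ L
n=41: moves to 38(W), 36(W), 35(W), 34(W); every one is W ⇒ L
n=42: moves to 39(W), 37(W), 36(W), 35(W); every one is W ⇒ L
n=43: can move to 40, which is L ⇒ W
L entries with 0 ≤ n ≤ 43: n = 0, 1, 2, 10, 11, 12, 20, 21, 22, 30, 31, 32, 40, 41, 42; that makes 15.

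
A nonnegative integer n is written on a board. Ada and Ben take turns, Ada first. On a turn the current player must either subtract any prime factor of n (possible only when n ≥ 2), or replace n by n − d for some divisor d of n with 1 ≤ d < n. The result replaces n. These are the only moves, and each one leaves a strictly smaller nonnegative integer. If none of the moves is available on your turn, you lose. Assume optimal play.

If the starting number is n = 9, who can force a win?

Ben wins.

Build the W/L table. Terminal = L. A non-terminal position is W if it has a move to some L; otherwise it is L.
n=0: no move → L
n=1: no move → L
n=2: can move to 0, which is L ⇒ W
n=3: can move to 0, which is L ⇒ W
n=4: moves to 2(W), 3(W); every one is W ⇒ L
n=5: can move to 0, which is L ⇒ W
n=6: can move to 4, which is L ⇒ W
n=7: can move to 0, which is L ⇒ W
n=8: can move to 4, which is L ⇒ W
n=9: moves to 6(W), 8(W); every one is W ⇒ L
The starting position 9 is L: whatever Ada does, the opponent receives a W position.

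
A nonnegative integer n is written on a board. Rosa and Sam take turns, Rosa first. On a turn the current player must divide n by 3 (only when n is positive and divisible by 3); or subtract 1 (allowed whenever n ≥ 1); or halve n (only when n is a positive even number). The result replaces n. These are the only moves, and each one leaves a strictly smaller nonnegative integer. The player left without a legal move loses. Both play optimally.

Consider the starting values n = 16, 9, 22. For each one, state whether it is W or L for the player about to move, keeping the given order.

Classify positions by backward induction: terminal positions (no move available) are L. From any other position, the mover wins iff some move reaches an L.
n=0: no move → L
n=1: can move to 0, which is L ⇒ W
n=2: the only move is to 1(W), a W ⇒ L
n=3: can move to 2, which is L ⇒ W
n=4: can move to 2, which is L ⇒ W
n=5: the only move is to 4(W), a W ⇒ L
n=6: can move to 2, which is L ⇒ W
n=7: the only move is to 6(W), a W ⇒ L
n=8: can move to 7, which is L ⇒ W
n=9: moves to 3(W), 8(W); every one is W ⇒ L
n=10: can move to 5, which is L ⇒ W
n=11: the only move is to 10(W), a W ⇒ L
n=12: can move to 11, which is L ⇒ W
n=13: the only move is to 12(W), a W ⇒ L
n=14: can move to 7, which is L ⇒ W
n=15: can move to 5, which is L ⇒ W
n=16: moves to 8(W), 15(W); every one is W ⇒ L
n=17: can move to 16, which is L ⇒ W
n=18: can move to 9, which is L ⇒ W
n=19: the only move is to 18(W), a W ⇒ L
n=20: can move to 19, which is L ⇒ W
n=21: can move to 7, which is L ⇒ W
n=22: can move to 11, which is L ⇒ W

16: L, 9: L, 22: W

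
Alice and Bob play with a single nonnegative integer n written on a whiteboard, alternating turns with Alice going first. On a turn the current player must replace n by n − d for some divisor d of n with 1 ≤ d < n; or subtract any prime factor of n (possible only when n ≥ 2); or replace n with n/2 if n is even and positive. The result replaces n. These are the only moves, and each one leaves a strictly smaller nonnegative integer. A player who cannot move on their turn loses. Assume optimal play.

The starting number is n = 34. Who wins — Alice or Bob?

Alice wins.

Label each position W (a win for the player to move) or L (a loss). A position with no legal move is L; any other position is W exactly when some move reaches an L, and L when every move reaches a W.
n=0: no move → L
n=1: no move → L
n=2: reaches L-position 0 → W
n=3: reaches L-position 0 → W
n=4: only reaches 2(W), 3(W), all W → L
n=5: reaches L-position 0 → W
n=6: reaches L-position 4 → W
n=7: reaches L-position 0 → W
n=8: reaches L-position 4 → W
n=9: only reaches 6(W), 8(W), all W → L
n=10: reaches L-position 9 → W
n=11: reaches L-position 0 → W
n=12: reaches L-position 9 → W
n=13: reaches L-position 0 → W
n=14: only reaches 7(W), 12(W), 13(W), all W → L
n=15: reaches L-position 14 → W
n=16: reaches L-position 14 → W
n=17: reaches L-position 0 → W
n=18: reaches L-position 9 → W
n=19: reaches L-position 0 → W
n=20: only reaches 10(W), 15(W), 16(W), 18(W), 19(W), all W → L
n=21: reaches L-position 14 → W
n=22: reaches L-position 20 → W
n=23: reaches L-position 0 → W
n=24: reaches L-position 20 → W
n=25: reaches L-position 20 → W
n=26: only reaches 13(W), 24(W), 25(W), all W → L
n=27: reaches L-position 26 → W
n=28: reaches L-position 14 → W
n=29: reaches L-position 0 → W
n=30: reaches L-position 20 → W
n=31: reaches L-position 0 → W
n=32: only reaches 16(W), 24(W), 28(W), 30(W), 31(W), all W → L
n=33: reaches L-position 32 → W
n=34: reaches L-position 32 → W
From 34 Alice can move to 32, reaching an L position.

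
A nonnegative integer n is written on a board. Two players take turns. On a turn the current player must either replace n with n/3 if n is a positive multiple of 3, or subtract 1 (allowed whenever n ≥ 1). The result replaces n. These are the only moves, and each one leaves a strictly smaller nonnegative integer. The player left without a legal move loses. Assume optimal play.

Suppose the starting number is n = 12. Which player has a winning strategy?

The first player wins.

Build the W/L table. Terminal = L. A non-terminal position is W if it has a move to some L; otherwise it is L.
n=0: no move → L
n=1: can move to 0, which is L ⇒ W
n=2: the only move is to 1(W), a W ⇒ L
n=3: can move to 2, which is L ⇒ W
n=4: the only move is to 3(W), a W ⇒ L
n=5: can move to 4, which is L ⇒ W
n=6: can move to 2, which is L ⇒ W
n=7: the only move is to 6(W), a W ⇒ L
n=8: can move to 7, which is L ⇒ W
n=9: moves to 3(W), 8(W); every one is W ⇒ L
n=10: can move to 9, which is L ⇒ W
n=11: the only move is to 10(W), a W ⇒ L
n=12: can move to 4, which is L ⇒ W
The starting position 12 is W: the player to move should move to 4, handing over an L position.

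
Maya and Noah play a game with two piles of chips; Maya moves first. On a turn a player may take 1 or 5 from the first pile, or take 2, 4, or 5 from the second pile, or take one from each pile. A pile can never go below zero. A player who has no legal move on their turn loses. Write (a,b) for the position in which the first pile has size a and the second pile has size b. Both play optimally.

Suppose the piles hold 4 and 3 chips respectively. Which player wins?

Maya wins.

Build the W/L table. Terminal = L. A non-terminal position is W if it has a move to some L; otherwise it is L.
No move ever increases a pile, so every position that can arise here has a ≤ 4 and b ≤ 3; it is enough to label the cells with 0 ≤ a ≤ 4 and 0 ≤ b ≤ 3.
Every move lowers a or b (never raises either), so fill the grid row by row in increasing a, and left to right within a row: each cell's successors are then already labelled.
      b=0  b=1  b=2  b=3
a=0:    L    L    W    W
a=1:    W    W    W    L
a=2:    L    L    W    W
a=3:    W    W    W    L
a=4:    L    L    W    W
Cells with no legal move (terminal, hence L): (0,0), (0,1).
The remaining L cells, each justified by listing all of its moves:
(1,3): L (options (0,3)(W), (1,1)(W), (0,2)(W) are all W)
(2,0): L (sole option (1,0)(W) is W)
(2,1): L (options (1,1)(W), (1,0)(W) are all W)
(3,3): L (options (2,3)(W), (3,1)(W), (2,2)(W) are all W)
(4,0): L (sole option (3,0)(W) is W)
(4,1): L (options (3,1)(W), (3,0)(W) are all W)
Every other cell has at least one move into one of the L cells above, so it is W.
The starting position (4,3) is W: Maya should move to (3,3), handing over an L position.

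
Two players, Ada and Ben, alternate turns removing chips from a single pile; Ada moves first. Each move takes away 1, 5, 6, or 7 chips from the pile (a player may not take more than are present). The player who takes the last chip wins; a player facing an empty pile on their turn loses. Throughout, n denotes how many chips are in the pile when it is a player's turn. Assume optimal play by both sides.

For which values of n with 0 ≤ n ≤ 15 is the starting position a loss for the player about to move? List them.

0, 2, 4, 12, 14

Label each position W (a win for the player to move) or L (a loss). A position with no legal move is L; any other position is W exactly when some move reaches an L, and L when every move reaches a W.
n=0: no move → L
n=1: W (go to 0, an L position)
n=2: L (sole option 1(W) is W)
n=3: W (go to 2, an L position)
n=4: L (sole option 3(W) is W)
n=5: W (go to 4, an L position)
n=6: W (go to 0, an L position)
n=7: W (go to 2, an L position)
n=8: W (go to 2, an L position)
n=9: W (go to 4, an L position)
n=10: W (go to 4, an L position)
n=11: W (go to 4, an L position)
n=12: L (options 11(W), 7(W), 6(W), 5(W) are all W)
n=13: W (go to 12, an L position)
n=14: L (options 13(W), 9(W), 8(W), 7(W) are all W)
n=15: W (go to 14, an L position)
Reading off the rows marked L gives the requested list; there are 5 such values of n.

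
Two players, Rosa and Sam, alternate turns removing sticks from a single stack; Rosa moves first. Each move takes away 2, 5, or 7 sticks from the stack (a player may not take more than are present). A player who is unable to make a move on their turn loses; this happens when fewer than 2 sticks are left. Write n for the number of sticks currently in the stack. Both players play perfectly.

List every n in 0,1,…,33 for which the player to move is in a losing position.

0, 1, 4, 10, 13, 14, 22, 23, 26, 32

Positions with no move are L. A position that does have a move is losing for the player to move precisely when every available move leads to a winning position for the opponent. Fill in the labels:
n=0: no move → L
n=1: no move → L
n=2: can move to 0, which is L ⇒ W
n=3: can move to 1, which is L ⇒ W
n=4: the only move is to 2(W), a W ⇒ L
n=5: can move to 0, which is L ⇒ W
n=6: can move to 4, which is L ⇒ W
n=7: can move to 0, which is L ⇒ W
n=8: can move to 1, which is L ⇒ W
n=9: can move to 4, which is L ⇒ W
n=10: moves to 8(W), 5(W), 3(W); every one is W ⇒ L
n=11: can move to 4, which is L ⇒ W
n=12: can move to 10, which is L ⇒ W
n=13: moves to 11(W), 8(W), 6(W); every one is W ⇒ L
n=14: moves to 12(W), 9(W), 7(W); every one is W ⇒ L
n=15: can move to 13, which is L ⇒ W
n=16: can move to 14, which is L ⇒ W
n=17: can move to 10, which is L ⇒ W
n=18: can move to 13, which is L ⇒ W
n=19: can move to 14, which is L ⇒ W
n=20: can move to 13, which is L ⇒ W
n=21: can move to 14, which is L ⇒ W
n=22: moves to 20(W), 17(W), 15(W); every one is W ⇒ L
n=23: moves to 21(W), 18(W), 16(W); every one is W ⇒ L
n=24: can move to 22, which is L ⇒ W
n=25: can move to 23, which is L ⇒ W
n=26: moves to 24(W), 21(W), 19(W); every one is W ⇒ L
n=27: can move to 22, which is L ⇒ W
n=28: can move to 26, which is L ⇒ W
n=29: can move to 22, which is L ⇒ W
n=30: can move to 23, which is L ⇒ W
n=31: can move to 26, which is L ⇒ W
n=32: moves to 30(W), 27(W), 25(W); every one is W ⇒ L
n=33: can move to 26, which is L ⇒ W
The losing starting values of n are exactly the entries labelled L in this table (10 of them).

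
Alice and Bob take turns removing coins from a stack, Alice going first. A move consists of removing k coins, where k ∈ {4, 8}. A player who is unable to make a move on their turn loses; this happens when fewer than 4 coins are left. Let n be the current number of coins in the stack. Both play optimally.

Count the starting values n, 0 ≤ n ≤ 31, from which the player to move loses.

12

Build the W/L table. Terminal = L. A non-terminal position is W if it has a move to some L; otherwise it is L.
n=0: no move → L
n=1: no move → L
n=2: no move → L
n=3: no move → L
n=4: →0(L), so W
n=5: →1(L), so W
n=6: →2(L), so W
n=7: →3(L), so W
n=8: →0(L), so W
n=9: →1(L), so W
n=10: →2(L), so W
n=11: →3(L), so W
n=12: →8(W), 4(W) — all W, so L
n=13: →9(W), 5(W) — all W, so L
n=14: →10(W), 6(W) — all W, so L
n=15: →11(W), 7(W) — all W, so L
n=16: →12(L), so W
n=17: →13(L), so W
n=18: →14(L), so W
n=19: →15(L), so W
n=20: →12(L), so W
n=21: →13(L), so W
n=22: →14(L), so W
n=23: →15(L), so W
n=24: →20(W), 16(W) — all W, so L
n=25: →21(W), 17(W) — all W, so L
n=26: →22(W), 18(W) — all W, so L
n=27: →23(W), 19(W) — all W, so L
n=28: →24(L), so W
n=29: →25(L), so W
n=30: →26(L), so W
n=31: →27(L), so W
L entries with 0 ≤ n ≤ 31: n = 0, 1, 2, 3, 12, 13, 14, 15, 24, 25, 26, 27; that makes 12.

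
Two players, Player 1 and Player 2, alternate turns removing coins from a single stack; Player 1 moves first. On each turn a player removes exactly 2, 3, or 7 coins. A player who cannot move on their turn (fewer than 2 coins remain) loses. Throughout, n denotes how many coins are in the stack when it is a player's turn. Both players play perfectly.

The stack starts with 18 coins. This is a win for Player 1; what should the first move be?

Use the standard recursion: the mover loses at a terminal position; elsewhere, the mover wins exactly when some move hands the opponent an L position.
n=0: no move → L
n=1: no move → L
n=2: W (go to 0, an L position)
n=3: W (go to 1, an L position)
n=4: W (go to 1, an L position)
n=5: L (options 3(W), 2(W) are all W)
n=6: L (options 4(W), 3(W) are all W)
n=7: W (go to 5, an L position)
n=8: W (go to 6, an L position)
n=9: W (go to 6, an L position)
n=10: L (options 8(W), 7(W), 3(W) are all W)
n=11: L (options 9(W), 8(W), 4(W) are all W)
n=12: W (go to 10, an L position)
n=13: W (go to 11, an L position)
n=14: W (go to 11, an L position)
n=15: L (options 13(W), 12(W), 8(W) are all W)
n=16: L (options 14(W), 13(W), 9(W) are all W)
n=17: W (go to 15, an L position)
n=18: W (go to 16, an L position)
From 18, the L positions reachable in one move are: 16, 15, 11. Any move reaching one of these is winning.

Remove 2, leaving 16.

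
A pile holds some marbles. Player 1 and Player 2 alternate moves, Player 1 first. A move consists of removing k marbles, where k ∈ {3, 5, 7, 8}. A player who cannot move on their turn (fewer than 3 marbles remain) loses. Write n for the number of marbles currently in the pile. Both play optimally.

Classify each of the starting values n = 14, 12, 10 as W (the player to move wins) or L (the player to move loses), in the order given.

14: W, 12: L, 10: W

Classify positions by backward induction: terminal positions (no move available) are L. From any other position, the mover wins iff some move reaches an L.
n=0: no move → L
n=1: no move → L
n=2: no move → L
n=3: W (go to 0, an L position)
n=4: W (go to 1, an L position)
n=5: W (go to 2, an L position)
n=6: W (go to 1, an L position)
n=7: W (go to 2, an L position)
n=8: W (go to 1, an L position)
n=9: W (go to 2, an L position)
n=10: W (go to 2, an L position)
n=11: L (options 8(W), 6(W), 4(W), 3(W) are all W)
n=12: L (options 9(W), 7(W), 5(W), 4(W) are all W)
n=13: L (options 10(W), 8(W), 6(W), 5(W) are all W)
n=14: W (go to 11, an L position)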